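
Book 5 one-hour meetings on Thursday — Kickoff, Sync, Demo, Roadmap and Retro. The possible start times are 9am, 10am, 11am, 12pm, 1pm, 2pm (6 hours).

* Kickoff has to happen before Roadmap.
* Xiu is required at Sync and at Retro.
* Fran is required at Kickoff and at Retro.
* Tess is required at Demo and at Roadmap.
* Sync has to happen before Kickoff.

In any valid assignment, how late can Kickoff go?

Precedence pushes Kickoff to at least 10am; downstream work caps Kickoff at 1pm.
Kickoff at 1pm is achievable: Roadmap -> 2pm; Kickoff -> 1pm; Sync -> 9am; Demo -> 9am; Retro -> 10am.

1pm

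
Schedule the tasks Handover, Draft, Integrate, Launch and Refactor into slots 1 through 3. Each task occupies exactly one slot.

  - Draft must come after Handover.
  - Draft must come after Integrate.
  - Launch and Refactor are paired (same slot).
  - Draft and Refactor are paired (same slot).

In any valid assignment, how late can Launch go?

3

Launch must be in the same slot as Draft, which can't be before 2, so Launch is at least 2.
Launch at 3 is achievable: Launch in 3; Handover in 1; Refactor in 3; Draft in 3; Integrate in 1.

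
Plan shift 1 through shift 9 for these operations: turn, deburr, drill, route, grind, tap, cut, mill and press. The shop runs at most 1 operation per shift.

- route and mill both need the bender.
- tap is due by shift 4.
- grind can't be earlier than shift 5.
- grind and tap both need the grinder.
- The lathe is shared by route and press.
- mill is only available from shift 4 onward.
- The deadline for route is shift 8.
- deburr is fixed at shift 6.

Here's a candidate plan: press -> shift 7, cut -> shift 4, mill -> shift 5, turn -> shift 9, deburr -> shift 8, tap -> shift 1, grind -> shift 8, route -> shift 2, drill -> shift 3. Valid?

No — it violates: deburr is fixed at shift 6

grind can't be earlier than shift 5 — holds.
The shop runs at most 1 operation per shift — violated.
grind and tap both need the grinder — holds.
route and mill both need the bender — holds.
deburr is fixed at shift 6 — violated.
The lathe is shared by route and press — holds.
The deadline for route is shift 8 — holds.
tap is due by shift 4 — holds.
mill is only available from shift 4 onward — holds.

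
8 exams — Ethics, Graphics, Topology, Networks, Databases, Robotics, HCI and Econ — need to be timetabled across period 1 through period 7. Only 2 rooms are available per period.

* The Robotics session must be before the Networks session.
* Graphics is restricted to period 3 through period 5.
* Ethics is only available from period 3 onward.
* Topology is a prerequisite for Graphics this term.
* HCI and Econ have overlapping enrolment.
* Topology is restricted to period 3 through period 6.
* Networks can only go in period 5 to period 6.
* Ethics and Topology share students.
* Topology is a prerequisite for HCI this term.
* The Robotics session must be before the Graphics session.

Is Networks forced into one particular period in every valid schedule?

Networks can be period 5 (e.g. Databases -> period 1, Ethics -> period 4, Robotics -> period 1, Topology -> period 3, Graphics -> period 4, HCI -> period 5, Networks -> period 5, Econ -> period 2) or period 6 (e.g. Graphics in period 4; Databases in period 1; Ethics in period 4; Robotics in period 1; Topology in period 3; Networks in period 6; HCI in period 5; Econ in period 2).

No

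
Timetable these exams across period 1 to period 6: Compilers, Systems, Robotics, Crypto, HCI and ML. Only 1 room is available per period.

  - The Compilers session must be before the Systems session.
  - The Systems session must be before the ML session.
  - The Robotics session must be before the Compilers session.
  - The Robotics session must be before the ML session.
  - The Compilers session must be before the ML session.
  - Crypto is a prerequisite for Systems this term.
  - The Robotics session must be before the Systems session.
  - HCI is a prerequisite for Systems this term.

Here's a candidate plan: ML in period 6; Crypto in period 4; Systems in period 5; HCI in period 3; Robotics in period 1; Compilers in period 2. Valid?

The Compilers session must be before the Systems session — holds.
The Robotics session must be before the ML session — holds.
The Systems session must be before the ML session — holds.
HCI is a prerequisite for Systems this term — holds.
Only 1 room is available per period — holds.
The Robotics session must be before the Compilers session — holds.
The Compilers session must be before the ML session — holds.
The Robotics session must be before the Systems session — holds.
Crypto is a prerequisite for Systems this term — holds.

Valid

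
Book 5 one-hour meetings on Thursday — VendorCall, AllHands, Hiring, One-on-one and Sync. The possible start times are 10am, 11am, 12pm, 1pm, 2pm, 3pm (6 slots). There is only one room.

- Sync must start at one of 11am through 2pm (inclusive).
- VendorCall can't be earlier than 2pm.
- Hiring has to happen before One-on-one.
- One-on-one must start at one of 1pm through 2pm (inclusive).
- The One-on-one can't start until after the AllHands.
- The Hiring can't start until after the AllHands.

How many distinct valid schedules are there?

16

Splitting on VendorCall: it can be 2pm (2), 3pm (14). Listing each branch's schedules as (AllHands, Hiring, One-on-one, Sync):
VendorCall=2pm: (10am,11am,1pm,12pm) (10am,12pm,1pm,11am) — 2.
VendorCall=3pm: (10am,11am,1pm,12pm) (10am,11am,1pm,2pm) (10am,11am,2pm,12pm) (10am,11am,2pm,1pm) (10am,12pm,1pm,11am) (10am,12pm,1pm,2pm) (10am,12pm,2pm,11am) (10am,12pm,2pm,1pm) (10am,1pm,2pm,11am) (10am,1pm,2pm,12pm) (11am,12pm,1pm,2pm) (11am,12pm,2pm,1pm) (11am,1pm,2pm,12pm) (12pm,1pm,2pm,11am) — 14.
Summing: 2 + 14 = 16.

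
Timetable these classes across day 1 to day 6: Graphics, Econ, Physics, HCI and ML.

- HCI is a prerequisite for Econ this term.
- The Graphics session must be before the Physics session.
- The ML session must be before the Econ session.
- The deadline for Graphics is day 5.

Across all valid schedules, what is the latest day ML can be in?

Downstream work caps ML at day 5.
ML at day 5 is achievable: Physics -> day 2; ML -> day 5; HCI -> day 1; Graphics -> day 1; Econ -> day 6.

day 5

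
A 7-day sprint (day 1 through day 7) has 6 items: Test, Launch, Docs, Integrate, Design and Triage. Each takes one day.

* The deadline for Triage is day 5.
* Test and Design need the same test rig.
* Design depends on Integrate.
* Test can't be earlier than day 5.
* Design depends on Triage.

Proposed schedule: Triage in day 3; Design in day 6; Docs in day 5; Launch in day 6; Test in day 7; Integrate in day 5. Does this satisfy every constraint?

Yes

Test and Design need the same test rig — holds.
Design depends on Integrate — holds.
Test can't be earlier than day 5 — holds.
Design depends on Triage — holds.
The deadline for Triage is day 5 — holds.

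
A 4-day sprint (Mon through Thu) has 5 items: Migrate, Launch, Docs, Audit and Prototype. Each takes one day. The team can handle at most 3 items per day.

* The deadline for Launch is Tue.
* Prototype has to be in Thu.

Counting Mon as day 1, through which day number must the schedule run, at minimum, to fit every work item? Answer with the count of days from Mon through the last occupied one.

4 days

With at most 3 per day and 5 work items, at least 2 days are needed.
Prototype can't be placed before Thu — that is day 4 counting from Mon — so the schedule must run through at least 4 days.
4 works (last occupied day: Thu): for example Audit in Tue; Migrate in Mon; Launch in Mon; Docs in Mon; Prototype in Thu.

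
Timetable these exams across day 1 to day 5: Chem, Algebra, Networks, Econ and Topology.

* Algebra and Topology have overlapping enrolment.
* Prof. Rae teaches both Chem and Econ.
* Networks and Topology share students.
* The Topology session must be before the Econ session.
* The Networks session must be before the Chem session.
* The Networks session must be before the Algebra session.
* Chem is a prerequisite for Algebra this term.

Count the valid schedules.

50

Splitting on Chem: it can be day 2 (15), day 3 (20), day 4 (15). Listing each branch's schedules as (Algebra, Networks, Econ, Topology) by day number:
Chem=day 2: (3,1,3,2) (3,1,4,2) (3,1,5,2) (3,1,5,4) (4,1,3,2) (4,1,4,2) (4,1,4,3) (4,1,5,2) (4,1,5,3) (5,1,3,2) (5,1,4,2) (5,1,4,3) (5,1,5,2) (5,1,5,3) (5,1,5,4) — 15.
Chem=day 3: (4,1,4,2) (4,1,4,3) (4,1,5,2) (4,1,5,3) (4,2,2,1) (4,2,4,1) (4,2,4,3) (4,2,5,1) (4,2,5,3) (5,1,4,2) (5,1,4,3) (5,1,5,2) (5,1,5,3) (5,1,5,4) (5,2,2,1) (5,2,4,1) (5,2,4,3) (5,2,5,1) (5,2,5,3) (5,2,5,4) — 20.
Chem=day 4: (5,1,3,2) (5,1,5,2) (5,1,5,3) (5,1,5,4) (5,2,2,1) (5,2,3,1) (5,2,5,1) (5,2,5,3) (5,2,5,4) (5,3,2,1) (5,3,3,1) (5,3,3,2) (5,3,5,1) (5,3,5,2) (5,3,5,4) — 15.
Summing: 15 + 20 + 15 = 50.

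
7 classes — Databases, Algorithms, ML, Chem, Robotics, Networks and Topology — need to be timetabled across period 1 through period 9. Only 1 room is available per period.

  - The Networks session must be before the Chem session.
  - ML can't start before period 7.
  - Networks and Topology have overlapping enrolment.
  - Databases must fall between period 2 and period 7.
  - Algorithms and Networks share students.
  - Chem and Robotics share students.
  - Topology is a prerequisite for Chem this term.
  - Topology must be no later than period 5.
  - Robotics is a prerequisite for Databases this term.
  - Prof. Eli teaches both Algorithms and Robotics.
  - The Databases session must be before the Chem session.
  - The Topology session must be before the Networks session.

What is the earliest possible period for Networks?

period 2

Precedence pushes Networks to at least period 2; downstream work caps Networks at period 8.
Networks at period 2 is achievable: Networks -> period 2, Algorithms -> period 6, Databases -> period 4, Robotics -> period 3, Chem -> period 5, ML -> period 7, Topology -> period 1.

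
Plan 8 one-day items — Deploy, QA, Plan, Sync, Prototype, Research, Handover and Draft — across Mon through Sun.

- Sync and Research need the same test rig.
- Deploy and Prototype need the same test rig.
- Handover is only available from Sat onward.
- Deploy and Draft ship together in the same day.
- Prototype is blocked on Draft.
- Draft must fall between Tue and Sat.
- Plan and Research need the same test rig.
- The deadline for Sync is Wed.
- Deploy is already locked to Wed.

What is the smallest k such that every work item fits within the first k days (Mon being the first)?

6

The precedence chain requires at least 2 distinct days.
Handover can't be placed before Sat — that is day 6 counting from Mon — so the schedule must run through at least 6 days.
6 works (last occupied day: Sat): for example Sync -> Mon, QA -> Mon, Handover -> Sat, Draft -> Wed, Prototype -> Thu, Deploy -> Wed, Plan -> Mon, Research -> Tue.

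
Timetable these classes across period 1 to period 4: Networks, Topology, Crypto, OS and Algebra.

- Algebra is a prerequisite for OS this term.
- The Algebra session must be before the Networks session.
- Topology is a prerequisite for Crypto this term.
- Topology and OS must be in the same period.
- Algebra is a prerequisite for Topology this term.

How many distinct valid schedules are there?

Splitting on Networks: it can be period 2 (3), period 3 (4), period 4 (4). Listing each branch's schedules as (Topology, Crypto, OS, Algebra) by period number:
Networks=period 2: (2,3,2,1) (2,4,2,1) (3,4,3,1) — 3.
Networks=period 3: (2,3,2,1) (2,4,2,1) (3,4,3,1) (3,4,3,2) — 4.
Networks=period 4: (2,3,2,1) (2,4,2,1) (3,4,3,1) (3,4,3,2) — 4.
Summing: 3 + 4 + 4 = 11.

11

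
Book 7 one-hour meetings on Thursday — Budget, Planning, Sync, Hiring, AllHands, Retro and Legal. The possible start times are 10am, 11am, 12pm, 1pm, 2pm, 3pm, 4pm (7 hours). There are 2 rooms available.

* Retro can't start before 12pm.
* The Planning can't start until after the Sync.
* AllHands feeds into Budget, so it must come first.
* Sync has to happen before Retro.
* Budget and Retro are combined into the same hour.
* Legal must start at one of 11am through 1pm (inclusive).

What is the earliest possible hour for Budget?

Budget must be in the same hour as Retro, which can't be before 12pm, so Budget is at least 12pm.
Budget at 12pm is achievable: Legal -> 11am; Budget -> 12pm; Hiring -> 1pm; Planning -> 11am; AllHands -> 10am; Sync -> 10am; Retro -> 12pm.

12pm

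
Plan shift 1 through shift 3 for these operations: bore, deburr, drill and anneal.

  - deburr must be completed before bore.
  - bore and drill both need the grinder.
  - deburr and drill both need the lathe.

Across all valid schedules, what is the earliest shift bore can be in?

shift 2

Precedence pushes bore to at least shift 2.
bore at shift 2 is achievable: bore -> shift 2; drill -> shift 3; deburr -> shift 1; anneal -> shift 1.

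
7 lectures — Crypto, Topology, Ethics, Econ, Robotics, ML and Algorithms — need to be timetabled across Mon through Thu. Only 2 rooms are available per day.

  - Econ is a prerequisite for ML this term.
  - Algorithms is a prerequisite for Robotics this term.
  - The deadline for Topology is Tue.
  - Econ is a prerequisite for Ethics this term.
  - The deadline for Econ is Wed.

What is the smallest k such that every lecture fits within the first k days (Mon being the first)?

The precedence chain requires at least 2 distinct days.
With at most 2 per day and 7 lectures, at least 4 days are needed.
4 works (last occupied day: Thu): for example Algorithms in Tue, Crypto in Thu, ML in Wed, Topology in Mon, Robotics in Wed, Ethics in Tue, Econ in Mon.

4 days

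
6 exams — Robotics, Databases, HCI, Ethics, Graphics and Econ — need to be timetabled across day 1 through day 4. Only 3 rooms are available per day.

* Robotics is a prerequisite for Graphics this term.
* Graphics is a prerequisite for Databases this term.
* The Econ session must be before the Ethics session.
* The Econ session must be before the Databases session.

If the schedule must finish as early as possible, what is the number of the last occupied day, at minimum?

day 3

The precedence chain requires at least 3 distinct days.
With at most 3 per day and 6 exams, at least 2 days are needed.
3 works (last occupied day: day 3): for example HCI=day 1, Graphics=day 2, Robotics=day 1, Ethics=day 2, Econ=day 1, Databases=day 3.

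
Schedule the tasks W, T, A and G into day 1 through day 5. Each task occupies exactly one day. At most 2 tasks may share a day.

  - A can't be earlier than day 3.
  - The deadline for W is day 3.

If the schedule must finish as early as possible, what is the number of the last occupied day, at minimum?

With at most 2 per day and 4 tasks, at least 2 days are needed.
A can't be placed before day 3, so the schedule must run through at least day 3.
3 works (last occupied day: day 3): for example W=day 1, A=day 3, G=day 2, T=day 1.

3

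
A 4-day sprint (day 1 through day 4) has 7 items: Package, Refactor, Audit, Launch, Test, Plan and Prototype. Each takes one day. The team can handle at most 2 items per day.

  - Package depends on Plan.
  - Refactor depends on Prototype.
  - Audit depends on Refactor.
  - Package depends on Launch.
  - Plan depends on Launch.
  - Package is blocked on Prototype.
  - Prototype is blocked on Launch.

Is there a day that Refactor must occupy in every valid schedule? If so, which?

Precedence pushes Refactor to at least day 3; downstream work caps Refactor at day 3.
So Refactor is pinned to day 3.

day 3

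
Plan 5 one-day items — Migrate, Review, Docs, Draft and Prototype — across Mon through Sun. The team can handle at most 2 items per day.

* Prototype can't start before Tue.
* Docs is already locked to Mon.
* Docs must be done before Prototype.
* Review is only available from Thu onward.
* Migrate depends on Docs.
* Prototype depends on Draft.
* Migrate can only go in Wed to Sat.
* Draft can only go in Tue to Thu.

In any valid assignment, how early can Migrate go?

Migrate is available from Wed; Migrate's own window allows nothing later than Sat.
Migrate at Wed is achievable: Docs -> Mon, Draft -> Tue, Prototype -> Wed, Review -> Thu, Migrate -> Wed.

Wed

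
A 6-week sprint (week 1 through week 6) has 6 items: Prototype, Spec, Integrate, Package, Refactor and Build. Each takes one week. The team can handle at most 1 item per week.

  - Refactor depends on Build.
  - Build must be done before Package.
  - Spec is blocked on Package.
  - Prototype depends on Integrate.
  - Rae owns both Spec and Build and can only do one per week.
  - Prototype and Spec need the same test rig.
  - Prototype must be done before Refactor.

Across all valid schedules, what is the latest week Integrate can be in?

week 4

Downstream work caps Integrate at week 4.
Integrate at week 4 is achievable: Refactor in week 6; Build in week 1; Spec in week 3; Package in week 2; Prototype in week 5; Integrate in week 4.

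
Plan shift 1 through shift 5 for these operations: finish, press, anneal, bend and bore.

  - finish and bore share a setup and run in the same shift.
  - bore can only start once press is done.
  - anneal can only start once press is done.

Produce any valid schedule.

bore in shift 2, press in shift 1, bend in shift 1, finish in shift 2, anneal in shift 2

Checking: press(shift 1) before anneal(shift 2); press(shift 1) before bore(shift 2); finish = bore = shift 2.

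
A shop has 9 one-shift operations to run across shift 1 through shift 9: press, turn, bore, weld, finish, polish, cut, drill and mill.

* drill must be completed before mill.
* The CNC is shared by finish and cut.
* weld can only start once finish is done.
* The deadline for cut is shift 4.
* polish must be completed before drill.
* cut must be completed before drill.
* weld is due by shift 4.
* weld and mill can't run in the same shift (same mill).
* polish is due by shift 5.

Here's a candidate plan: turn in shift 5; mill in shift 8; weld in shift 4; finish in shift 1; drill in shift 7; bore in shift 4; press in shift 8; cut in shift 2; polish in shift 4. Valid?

Yes

cut must be completed before drill — holds.
weld is due by shift 4 — holds.
The deadline for cut is shift 4 — holds.
polish is due by shift 5 — holds.
polish must be completed before drill — holds.
drill must be completed before mill — holds.
weld can only start once finish is done — holds.
weld and mill can't run in the same shift (same mill) — holds.
The CNC is shared by finish and cut — holds.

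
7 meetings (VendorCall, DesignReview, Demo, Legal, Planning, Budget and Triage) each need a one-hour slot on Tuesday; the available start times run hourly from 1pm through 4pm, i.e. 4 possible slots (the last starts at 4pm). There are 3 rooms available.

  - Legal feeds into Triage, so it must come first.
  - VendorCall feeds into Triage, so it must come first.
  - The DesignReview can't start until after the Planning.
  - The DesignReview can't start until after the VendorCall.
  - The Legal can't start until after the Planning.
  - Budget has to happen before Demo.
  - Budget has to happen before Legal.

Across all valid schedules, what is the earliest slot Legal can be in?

Precedence pushes Legal to at least 2pm; downstream work caps Legal at 3pm.
Legal at 2pm is achievable: Planning -> 1pm; Triage -> 3pm; DesignReview -> 2pm; VendorCall -> 1pm; Budget -> 1pm; Demo -> 2pm; Legal -> 2pm.

2pm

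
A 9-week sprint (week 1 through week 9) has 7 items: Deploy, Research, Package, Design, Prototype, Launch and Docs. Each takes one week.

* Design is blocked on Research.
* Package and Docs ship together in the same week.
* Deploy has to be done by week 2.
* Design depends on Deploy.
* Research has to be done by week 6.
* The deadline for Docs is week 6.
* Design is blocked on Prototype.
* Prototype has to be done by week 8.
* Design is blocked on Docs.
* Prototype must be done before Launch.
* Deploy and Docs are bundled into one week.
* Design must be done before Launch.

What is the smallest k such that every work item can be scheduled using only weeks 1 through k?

3 weeks

The precedence chain requires at least 3 distinct weeks.
3 works (last occupied week: week 3): for example Package=week 1, Docs=week 1, Deploy=week 1, Launch=week 3, Design=week 2, Prototype=week 1, Research=week 1.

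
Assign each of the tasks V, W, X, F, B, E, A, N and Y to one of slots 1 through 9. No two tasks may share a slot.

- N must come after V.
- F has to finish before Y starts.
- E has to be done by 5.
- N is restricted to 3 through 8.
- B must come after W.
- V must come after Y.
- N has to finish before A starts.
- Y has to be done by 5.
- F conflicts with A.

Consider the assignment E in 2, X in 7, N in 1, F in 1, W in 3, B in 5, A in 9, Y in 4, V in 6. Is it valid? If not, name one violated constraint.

B must come after W — holds.
E has to be done by 5 — holds.
Y has to be done by 5 — holds.
F conflicts with A — holds.
V must come after Y — holds.
F has to finish before Y starts — holds.
No two tasks may share a slot — violated.
N must come after V — violated.
N has to finish before A starts — holds.
N is restricted to 3 through 8 — violated.

No — it violates: N is restricted to 3 through 8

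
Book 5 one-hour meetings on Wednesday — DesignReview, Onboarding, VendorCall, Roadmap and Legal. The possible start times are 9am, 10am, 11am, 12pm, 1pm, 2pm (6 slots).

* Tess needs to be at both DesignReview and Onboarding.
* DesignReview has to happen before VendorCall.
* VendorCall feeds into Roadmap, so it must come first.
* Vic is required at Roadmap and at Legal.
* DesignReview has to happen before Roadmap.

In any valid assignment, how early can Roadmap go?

11am

Precedence pushes Roadmap to at least 11am.
Roadmap at 11am is achievable: Legal=9am; VendorCall=10am; Roadmap=11am; Onboarding=10am; DesignReview=9am.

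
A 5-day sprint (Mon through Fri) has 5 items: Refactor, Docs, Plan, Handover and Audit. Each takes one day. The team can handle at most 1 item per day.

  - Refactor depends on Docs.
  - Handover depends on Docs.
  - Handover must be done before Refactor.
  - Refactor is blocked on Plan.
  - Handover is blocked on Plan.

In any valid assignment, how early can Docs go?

Downstream work caps Docs at Wed.
Docs at Mon is achievable: Audit=Fri; Handover=Wed; Plan=Tue; Refactor=Thu; Docs=Mon.

Mon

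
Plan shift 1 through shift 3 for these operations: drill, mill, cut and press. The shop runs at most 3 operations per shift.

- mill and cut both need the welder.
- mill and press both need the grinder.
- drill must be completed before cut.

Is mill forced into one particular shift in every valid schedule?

mill can be shift 1 (e.g. drill in shift 1, cut in shift 2, mill in shift 1, press in shift 2) or shift 2 (e.g. mill=shift 2; cut=shift 3; press=shift 1; drill=shift 1).

No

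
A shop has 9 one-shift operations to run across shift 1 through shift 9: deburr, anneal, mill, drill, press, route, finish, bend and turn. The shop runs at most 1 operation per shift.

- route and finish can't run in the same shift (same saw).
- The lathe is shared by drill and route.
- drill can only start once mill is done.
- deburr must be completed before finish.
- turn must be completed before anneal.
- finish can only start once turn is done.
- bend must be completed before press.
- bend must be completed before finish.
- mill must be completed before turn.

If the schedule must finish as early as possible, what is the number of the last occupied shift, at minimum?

9

The precedence chain requires at least 3 distinct shifts.
With at most 1 per shift and 9 operations, at least 9 shifts are needed.
9 works (last occupied shift: shift 9): for example anneal=shift 6; press=shift 8; turn=shift 2; drill=shift 7; finish=shift 5; mill=shift 1; bend=shift 3; deburr=shift 4; route=shift 9.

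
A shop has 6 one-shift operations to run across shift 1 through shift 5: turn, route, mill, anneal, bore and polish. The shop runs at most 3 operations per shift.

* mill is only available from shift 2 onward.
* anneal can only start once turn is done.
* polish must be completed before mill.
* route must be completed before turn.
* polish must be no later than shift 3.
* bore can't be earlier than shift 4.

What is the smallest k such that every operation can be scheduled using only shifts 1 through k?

4

The precedence chain requires at least 3 distinct shifts.
With at most 3 per shift and 6 operations, at least 2 shifts are needed.
bore can't be placed before shift 4, so the schedule must run through at least shift 4.
4 works (last occupied shift: shift 4): for example polish -> shift 1, turn -> shift 2, bore -> shift 4, route -> shift 1, anneal -> shift 3, mill -> shift 2.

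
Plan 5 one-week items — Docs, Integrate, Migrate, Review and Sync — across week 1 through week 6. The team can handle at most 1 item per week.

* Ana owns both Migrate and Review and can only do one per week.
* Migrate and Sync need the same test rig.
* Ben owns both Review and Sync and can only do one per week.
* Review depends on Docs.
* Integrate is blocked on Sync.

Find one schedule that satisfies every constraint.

Docs -> week 1, Review -> week 4, Integrate -> week 3, Sync -> week 2, Migrate -> week 5

Checking: Sync(week 2) before Integrate(week 3); Docs(week 1) before Review(week 4); Review(week 4) != Sync(week 2); Migrate(week 5) != Review(week 4); Migrate(week 5) != Sync(week 2); max 1 per week (cap 1).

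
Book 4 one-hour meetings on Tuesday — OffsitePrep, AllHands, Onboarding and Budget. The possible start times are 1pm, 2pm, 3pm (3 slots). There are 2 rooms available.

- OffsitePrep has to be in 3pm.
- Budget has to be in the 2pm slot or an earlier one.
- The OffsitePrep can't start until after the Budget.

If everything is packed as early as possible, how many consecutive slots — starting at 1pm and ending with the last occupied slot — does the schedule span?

3 slots

The precedence chain requires at least 2 distinct slots.
With at most 2 per slot and 4 meetings, at least 2 slots are needed.
OffsitePrep can't be placed before 3pm — that is slot 3 counting from 1pm — so the schedule must run through at least 3 slots.
3 works (last occupied slot: 3pm): for example Budget=1pm, AllHands=1pm, Onboarding=2pm, OffsitePrep=3pm.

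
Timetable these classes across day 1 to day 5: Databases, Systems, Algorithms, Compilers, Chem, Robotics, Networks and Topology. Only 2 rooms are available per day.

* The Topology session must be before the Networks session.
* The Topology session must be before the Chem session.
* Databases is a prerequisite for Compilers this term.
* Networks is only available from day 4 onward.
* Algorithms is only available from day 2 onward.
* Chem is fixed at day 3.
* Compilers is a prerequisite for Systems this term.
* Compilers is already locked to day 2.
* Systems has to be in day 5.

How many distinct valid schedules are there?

Splitting on Algorithms: it can be day 2 (5), day 3 (10), day 4 (12), day 5 (6). Listing each branch's schedules as (Databases, Systems, Compilers, Chem, Robotics, Networks, Topology) by day number:
Algorithms=day 2: (1,5,2,3,3,4,1) (1,5,2,3,3,5,1) (1,5,2,3,4,4,1) (1,5,2,3,4,5,1) (1,5,2,3,5,4,1) — 5.
Algorithms=day 3: (1,5,2,3,1,4,2) (1,5,2,3,1,5,2) (1,5,2,3,2,4,1) (1,5,2,3,2,5,1) (1,5,2,3,4,4,1) (1,5,2,3,4,4,2) (1,5,2,3,4,5,1) (1,5,2,3,4,5,2) (1,5,2,3,5,4,1) (1,5,2,3,5,4,2) — 10.
Algorithms=day 4: (1,5,2,3,1,4,2) (1,5,2,3,1,5,2) (1,5,2,3,2,4,1) (1,5,2,3,2,5,1) (1,5,2,3,3,4,1) (1,5,2,3,3,4,2) (1,5,2,3,3,5,1) (1,5,2,3,3,5,2) (1,5,2,3,4,5,1) (1,5,2,3,4,5,2) (1,5,2,3,5,4,1) (1,5,2,3,5,4,2) — 12.
Algorithms=day 5: (1,5,2,3,1,4,2) (1,5,2,3,2,4,1) (1,5,2,3,3,4,1) (1,5,2,3,3,4,2) (1,5,2,3,4,4,1) (1,5,2,3,4,4,2) — 6.
Summing: 5 + 10 + 12 + 6 = 33.

33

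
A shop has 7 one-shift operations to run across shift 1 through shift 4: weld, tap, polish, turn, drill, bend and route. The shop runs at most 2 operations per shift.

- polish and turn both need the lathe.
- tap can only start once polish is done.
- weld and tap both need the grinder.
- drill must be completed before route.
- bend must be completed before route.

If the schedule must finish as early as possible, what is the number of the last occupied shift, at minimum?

The precedence chain requires at least 2 distinct shifts.
With at most 2 per shift and 7 operations, at least 4 shifts are needed.
4 works (last occupied shift: shift 4): for example drill -> shift 1, bend -> shift 1, turn -> shift 3, polish -> shift 2, tap -> shift 3, route -> shift 2, weld -> shift 4.

4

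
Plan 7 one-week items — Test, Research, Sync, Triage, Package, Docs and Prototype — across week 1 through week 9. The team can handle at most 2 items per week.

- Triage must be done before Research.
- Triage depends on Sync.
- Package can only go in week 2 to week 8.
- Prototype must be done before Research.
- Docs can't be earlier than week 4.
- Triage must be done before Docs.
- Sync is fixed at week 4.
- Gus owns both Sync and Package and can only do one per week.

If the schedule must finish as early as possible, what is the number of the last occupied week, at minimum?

The precedence chain requires at least 3 distinct weeks.
With at most 2 per week and 7 work items, at least 4 weeks are needed.
Propagating the time windows through the other constraints, Research can't land before week 6, so the schedule must run through at least week 6.
6 works (last occupied week: week 6): for example Test in week 1; Prototype in week 1; Package in week 2; Triage in week 5; Docs in week 6; Sync in week 4; Research in week 6.

week 6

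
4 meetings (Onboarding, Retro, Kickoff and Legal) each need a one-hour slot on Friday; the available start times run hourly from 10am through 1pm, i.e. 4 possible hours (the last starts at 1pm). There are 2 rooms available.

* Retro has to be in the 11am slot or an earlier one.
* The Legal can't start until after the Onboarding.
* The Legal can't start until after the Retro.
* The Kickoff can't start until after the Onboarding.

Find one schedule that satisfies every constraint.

Onboarding -> 10am, Legal -> 11am, Retro -> 10am, Kickoff -> 11am

Checking: Onboarding(10am) before Legal(11am); Onboarding(10am) before Kickoff(11am); Retro(10am) before Legal(11am); Retro=10am in [10am,11am]; max 2 per hour (cap 2).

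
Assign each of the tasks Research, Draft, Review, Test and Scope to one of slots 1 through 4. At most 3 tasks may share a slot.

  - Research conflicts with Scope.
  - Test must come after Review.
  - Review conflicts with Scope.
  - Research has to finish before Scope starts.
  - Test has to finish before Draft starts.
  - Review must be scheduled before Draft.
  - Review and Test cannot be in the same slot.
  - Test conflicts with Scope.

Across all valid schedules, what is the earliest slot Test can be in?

Precedence pushes Test to at least 2; downstream work caps Test at 3.
Test at 2 is achievable: Test in 2, Review in 1, Scope in 3, Draft in 3, Research in 1.

2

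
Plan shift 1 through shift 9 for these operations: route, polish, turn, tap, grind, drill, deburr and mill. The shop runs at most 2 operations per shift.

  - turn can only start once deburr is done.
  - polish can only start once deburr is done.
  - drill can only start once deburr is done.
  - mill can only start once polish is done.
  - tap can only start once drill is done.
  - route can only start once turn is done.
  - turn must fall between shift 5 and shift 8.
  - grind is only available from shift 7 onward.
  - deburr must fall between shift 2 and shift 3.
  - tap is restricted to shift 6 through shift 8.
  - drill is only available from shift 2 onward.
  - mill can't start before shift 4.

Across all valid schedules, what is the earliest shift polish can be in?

shift 3

Precedence pushes polish to at least shift 3; downstream work caps polish at shift 8.
polish at shift 3 is achievable: route=shift 6; polish=shift 3; turn=shift 5; tap=shift 6; drill=shift 3; deburr=shift 2; grind=shift 7; mill=shift 4.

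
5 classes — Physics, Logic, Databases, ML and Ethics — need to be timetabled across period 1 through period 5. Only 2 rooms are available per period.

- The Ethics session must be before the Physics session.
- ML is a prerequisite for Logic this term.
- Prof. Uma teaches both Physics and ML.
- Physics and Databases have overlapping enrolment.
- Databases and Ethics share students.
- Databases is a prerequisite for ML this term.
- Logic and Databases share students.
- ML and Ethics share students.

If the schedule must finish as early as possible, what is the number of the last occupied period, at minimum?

The precedence chain requires at least 3 distinct periods.
With at most 2 per period and 5 classes, at least 3 periods are needed.
Could 3 periods be enough, i.e. nothing placed later than period 3? No: Logic must come after ML (at period 1 or later) → {period 2, period 3}; ML must come before Logic (at period 3 or earlier) → {period 1, period 2}; Physics must come after Ethics (at period 1 or later) → {period 2, period 3}; Ethics must come before Physics (at period 3 or earlier) → {period 1, period 2}; ML must come after Databases (at period 1 or later) → {period 2}; Databases must come before ML (at period 2 or earlier) → {period 1}; Ethics can't share with ML (period 2) → {period 1}; Ethics can't share with Databases (period 1) → nothing is left.
So 3 periods is not enough.
4 works (last occupied period: period 4): for example Logic in period 3, Databases in period 1, ML in period 2, Ethics in period 3, Physics in period 4.

period 4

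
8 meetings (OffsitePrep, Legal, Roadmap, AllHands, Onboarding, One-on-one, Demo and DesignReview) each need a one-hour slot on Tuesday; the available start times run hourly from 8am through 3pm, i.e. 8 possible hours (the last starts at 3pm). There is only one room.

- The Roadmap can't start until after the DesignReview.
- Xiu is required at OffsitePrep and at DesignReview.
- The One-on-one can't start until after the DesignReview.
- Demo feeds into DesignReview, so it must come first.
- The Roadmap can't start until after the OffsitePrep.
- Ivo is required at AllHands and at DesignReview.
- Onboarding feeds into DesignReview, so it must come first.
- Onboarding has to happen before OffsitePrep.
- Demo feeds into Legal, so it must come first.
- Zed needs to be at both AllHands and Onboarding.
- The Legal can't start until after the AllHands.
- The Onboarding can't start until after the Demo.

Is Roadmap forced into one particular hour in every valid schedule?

No

Roadmap can be 12pm (e.g. Legal in 2pm, OffsitePrep in 11am, One-on-one in 3pm, Demo in 8am, DesignReview in 10am, Roadmap in 12pm, AllHands in 1pm, Onboarding in 9am) or 1pm (e.g. AllHands in 12pm; Roadmap in 1pm; OffsitePrep in 11am; DesignReview in 10am; One-on-one in 3pm; Legal in 2pm; Onboarding in 9am; Demo in 8am).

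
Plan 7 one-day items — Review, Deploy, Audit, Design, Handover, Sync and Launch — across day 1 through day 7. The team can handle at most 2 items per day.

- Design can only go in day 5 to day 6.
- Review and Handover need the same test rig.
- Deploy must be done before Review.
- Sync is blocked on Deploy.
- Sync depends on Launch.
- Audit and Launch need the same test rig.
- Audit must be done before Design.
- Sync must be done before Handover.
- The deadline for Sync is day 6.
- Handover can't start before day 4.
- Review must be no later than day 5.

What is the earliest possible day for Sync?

day 2

Precedence pushes Sync to at least day 2; Sync's own window allows nothing later than day 6.
Sync at day 2 is achievable: Launch in day 1, Audit in day 3, Handover in day 4, Deploy in day 1, Review in day 2, Design in day 5, Sync in day 2.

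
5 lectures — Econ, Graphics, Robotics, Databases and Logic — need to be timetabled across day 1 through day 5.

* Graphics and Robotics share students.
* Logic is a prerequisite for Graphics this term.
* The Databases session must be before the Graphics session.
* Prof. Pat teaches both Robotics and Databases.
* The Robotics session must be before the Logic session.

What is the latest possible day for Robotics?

Downstream work caps Robotics at day 3.
Robotics at day 3 is achievable: Databases=day 1; Graphics=day 5; Logic=day 4; Robotics=day 3; Econ=day 1.

day 3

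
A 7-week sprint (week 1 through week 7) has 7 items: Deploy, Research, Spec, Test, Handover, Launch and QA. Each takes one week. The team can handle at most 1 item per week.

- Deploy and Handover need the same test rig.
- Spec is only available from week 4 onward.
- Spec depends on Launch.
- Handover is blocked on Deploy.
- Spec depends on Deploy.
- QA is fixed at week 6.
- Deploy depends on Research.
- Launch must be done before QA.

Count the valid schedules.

42

Splitting on Deploy: it can be week 2 (12), week 3 (18), week 4 (12). Listing each branch's schedules as (Research, Spec, Test, Handover, Launch, QA) by week number:
Deploy=week 2: (1,4,5,7,3,6) (1,4,7,5,3,6) (1,5,3,7,4,6) (1,5,4,7,3,6) (1,5,7,3,4,6) (1,5,7,4,3,6) (1,7,3,4,5,6) (1,7,3,5,4,6) (1,7,4,3,5,6) (1,7,4,5,3,6) (1,7,5,3,4,6) (1,7,5,4,3,6) — 12.
Deploy=week 3: (1,4,5,7,2,6) (1,4,7,5,2,6) (1,5,2,7,4,6) (1,5,4,7,2,6) (1,5,7,4,2,6) (1,7,2,4,5,6) (1,7,2,5,4,6) (1,7,4,5,2,6) (1,7,5,4,2,6) (2,4,5,7,1,6) (2,4,7,5,1,6) (2,5,1,7,4,6) (2,5,4,7,1,6) (2,5,7,4,1,6) (2,7,1,4,5,6) (2,7,1,5,4,6) (2,7,4,5,1,6) (2,7,5,4,1,6) — 18.
Deploy=week 4: (1,5,2,7,3,6) (1,5,3,7,2,6) (1,7,2,5,3,6) (1,7,3,5,2,6) (2,5,1,7,3,6) (2,5,3,7,1,6) (2,7,1,5,3,6) (2,7,3,5,1,6) (3,5,1,7,2,6) (3,5,2,7,1,6) (3,7,1,5,2,6) (3,7,2,5,1,6) — 12.
Summing: 12 + 18 + 12 = 42.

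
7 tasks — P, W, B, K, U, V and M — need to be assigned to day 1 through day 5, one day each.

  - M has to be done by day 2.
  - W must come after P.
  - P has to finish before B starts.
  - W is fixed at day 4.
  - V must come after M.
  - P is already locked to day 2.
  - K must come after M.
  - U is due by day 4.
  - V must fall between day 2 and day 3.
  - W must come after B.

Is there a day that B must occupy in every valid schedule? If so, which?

day 3

P is fixed at day 2 and must come before B, so B is at least day 3.
W is fixed at day 4 and must come after B, so B is at most day 3.
So B must be day 3.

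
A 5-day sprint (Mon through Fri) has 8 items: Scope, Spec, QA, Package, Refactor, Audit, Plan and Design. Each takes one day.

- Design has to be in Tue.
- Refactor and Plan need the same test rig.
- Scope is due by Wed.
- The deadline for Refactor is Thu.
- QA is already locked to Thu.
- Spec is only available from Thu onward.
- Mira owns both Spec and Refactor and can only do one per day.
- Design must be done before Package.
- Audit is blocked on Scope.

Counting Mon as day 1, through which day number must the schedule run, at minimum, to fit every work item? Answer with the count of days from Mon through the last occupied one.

The precedence chain requires at least 2 distinct days.
Spec can't be placed before Thu — that is day 4 counting from Mon — so the schedule must run through at least 4 days.
4 works (last occupied day: Thu): for example Scope in Mon, Audit in Tue, Plan in Tue, QA in Thu, Spec in Thu, Design in Tue, Package in Wed, Refactor in Mon.

4 days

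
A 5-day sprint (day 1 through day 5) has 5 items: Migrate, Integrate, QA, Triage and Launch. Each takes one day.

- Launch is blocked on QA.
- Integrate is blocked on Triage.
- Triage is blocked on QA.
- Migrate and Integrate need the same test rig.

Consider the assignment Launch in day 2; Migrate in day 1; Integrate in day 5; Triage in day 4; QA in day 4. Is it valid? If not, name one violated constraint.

Integrate is blocked on Triage — holds.
Migrate and Integrate need the same test rig — holds.
Launch is blocked on QA — violated.
Triage is blocked on QA — violated.

No — it violates: Launch is blocked on QA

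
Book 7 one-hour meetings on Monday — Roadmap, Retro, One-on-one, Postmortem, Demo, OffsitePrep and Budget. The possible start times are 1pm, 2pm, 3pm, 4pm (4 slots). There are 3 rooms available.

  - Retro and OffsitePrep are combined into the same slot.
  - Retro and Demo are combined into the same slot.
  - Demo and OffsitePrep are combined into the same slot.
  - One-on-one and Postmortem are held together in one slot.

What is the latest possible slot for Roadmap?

Roadmap at 4pm is achievable: Postmortem in 2pm; OffsitePrep in 1pm; Demo in 1pm; Budget in 2pm; One-on-one in 2pm; Roadmap in 4pm; Retro in 1pm.

4pm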